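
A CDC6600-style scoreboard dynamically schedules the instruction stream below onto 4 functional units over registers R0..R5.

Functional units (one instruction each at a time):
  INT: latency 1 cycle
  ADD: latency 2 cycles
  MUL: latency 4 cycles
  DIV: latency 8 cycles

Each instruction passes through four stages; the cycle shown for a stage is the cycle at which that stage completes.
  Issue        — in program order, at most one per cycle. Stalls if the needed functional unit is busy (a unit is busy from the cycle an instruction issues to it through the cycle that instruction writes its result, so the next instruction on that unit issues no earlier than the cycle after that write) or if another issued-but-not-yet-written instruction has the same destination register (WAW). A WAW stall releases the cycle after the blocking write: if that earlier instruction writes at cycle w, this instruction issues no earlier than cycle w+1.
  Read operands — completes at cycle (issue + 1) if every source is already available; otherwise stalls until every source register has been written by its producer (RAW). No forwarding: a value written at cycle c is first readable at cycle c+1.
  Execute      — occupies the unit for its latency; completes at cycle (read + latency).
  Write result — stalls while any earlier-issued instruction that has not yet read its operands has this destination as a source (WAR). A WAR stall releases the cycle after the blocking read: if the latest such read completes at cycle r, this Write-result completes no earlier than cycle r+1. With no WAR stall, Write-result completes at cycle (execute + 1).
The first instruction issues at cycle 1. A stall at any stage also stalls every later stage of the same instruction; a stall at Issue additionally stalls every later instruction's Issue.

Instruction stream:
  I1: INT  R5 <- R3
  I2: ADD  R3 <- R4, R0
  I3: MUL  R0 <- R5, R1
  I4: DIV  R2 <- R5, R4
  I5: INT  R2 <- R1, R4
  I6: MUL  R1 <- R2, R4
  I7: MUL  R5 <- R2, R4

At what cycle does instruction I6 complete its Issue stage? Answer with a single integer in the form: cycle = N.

cycle = 16

1) issue 1, read 2, done 3, write 4
2) issue 2, read 3, done 5, write 6
3) issue 3, read 5, done 9, write 10  <RAW R5: wait I1 write@4>
4) issue 4, read 5, done 13, write 14
5) issue 15, read 16, done 17, write 18  <WAW R2: wait I4 write@14>
6) issue 16, read 19, done 23, write 24  <RAW R2: wait I5 write@18>
7) issue 25, read 26, done 30, write 31  <struct: MUL busy until I6 writes@24>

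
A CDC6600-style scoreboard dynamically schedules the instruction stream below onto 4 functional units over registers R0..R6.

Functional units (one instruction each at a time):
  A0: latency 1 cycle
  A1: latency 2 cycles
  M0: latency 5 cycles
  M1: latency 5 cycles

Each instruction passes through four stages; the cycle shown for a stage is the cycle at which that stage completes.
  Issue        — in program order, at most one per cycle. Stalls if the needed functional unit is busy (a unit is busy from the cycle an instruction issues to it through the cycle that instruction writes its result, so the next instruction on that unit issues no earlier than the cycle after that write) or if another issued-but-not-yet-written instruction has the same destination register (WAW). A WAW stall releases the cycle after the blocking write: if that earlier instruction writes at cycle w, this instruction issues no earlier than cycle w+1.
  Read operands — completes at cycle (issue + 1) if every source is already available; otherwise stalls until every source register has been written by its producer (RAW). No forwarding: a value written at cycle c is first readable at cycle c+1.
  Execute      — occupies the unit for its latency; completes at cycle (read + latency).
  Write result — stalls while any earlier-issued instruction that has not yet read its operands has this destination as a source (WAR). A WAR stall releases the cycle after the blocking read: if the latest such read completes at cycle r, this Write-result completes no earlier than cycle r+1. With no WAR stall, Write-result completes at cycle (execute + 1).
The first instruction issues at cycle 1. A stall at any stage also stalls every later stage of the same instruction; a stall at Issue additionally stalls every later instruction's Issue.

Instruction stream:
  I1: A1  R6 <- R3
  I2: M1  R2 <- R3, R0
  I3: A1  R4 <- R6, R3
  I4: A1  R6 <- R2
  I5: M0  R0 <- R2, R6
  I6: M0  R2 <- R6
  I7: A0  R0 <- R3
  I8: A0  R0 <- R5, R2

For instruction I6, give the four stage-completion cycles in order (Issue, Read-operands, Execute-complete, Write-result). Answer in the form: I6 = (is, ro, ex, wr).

1) issue 1, read 2, done 4, write 5
2) issue 2, read 3, done 8, write 9
3) issue 6, read 7, done 9, write 10  <struct: A1 busy until I1 writes@5>
4) issue 11, read 12, done 14, write 15  <struct: A1 busy until I3 writes@10>
5) issue 12, read 16, done 21, write 22  <RAW R6: wait I4 write@15>
6) issue 23, read 24, done 29, write 30  <struct: M0 busy until I5 writes@22>
7) issue 24, read 25, done 26, write 27
8) issue 28, read 31, done 32, write 33  <struct: A0 busy until I7 writes@27 / RAW R2: wait I6 write@30>

I6 = (23, 24, 29, 30)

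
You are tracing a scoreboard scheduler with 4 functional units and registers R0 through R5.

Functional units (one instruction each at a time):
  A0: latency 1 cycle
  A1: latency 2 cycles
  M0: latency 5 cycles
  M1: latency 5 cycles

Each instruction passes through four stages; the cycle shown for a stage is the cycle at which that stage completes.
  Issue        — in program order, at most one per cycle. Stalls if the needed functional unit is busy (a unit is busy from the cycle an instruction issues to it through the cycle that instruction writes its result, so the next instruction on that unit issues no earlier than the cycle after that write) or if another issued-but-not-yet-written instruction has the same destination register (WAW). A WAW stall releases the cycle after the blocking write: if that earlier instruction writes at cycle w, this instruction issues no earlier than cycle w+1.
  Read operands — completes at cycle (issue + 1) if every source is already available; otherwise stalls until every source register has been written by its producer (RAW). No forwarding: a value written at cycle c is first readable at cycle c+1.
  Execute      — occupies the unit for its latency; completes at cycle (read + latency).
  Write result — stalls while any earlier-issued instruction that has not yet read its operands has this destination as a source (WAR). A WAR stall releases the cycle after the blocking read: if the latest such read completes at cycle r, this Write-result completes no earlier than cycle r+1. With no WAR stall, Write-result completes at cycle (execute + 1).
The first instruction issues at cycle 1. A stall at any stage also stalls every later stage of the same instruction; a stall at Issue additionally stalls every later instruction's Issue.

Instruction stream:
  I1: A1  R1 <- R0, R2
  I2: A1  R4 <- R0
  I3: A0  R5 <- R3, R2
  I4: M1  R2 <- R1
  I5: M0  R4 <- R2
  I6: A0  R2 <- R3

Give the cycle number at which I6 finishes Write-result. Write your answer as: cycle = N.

  I1 | 1 | 2 | 4 | 5
  I2 | 6 | 7 | 9 | 10   struct: A1 busy until I1 writes@5
  I3 | 7 | 8 | 9 | 10
  I4 | 8 | 9 | 14 | 15
  I5 | 11 | 16 | 21 | 22   WAW R4: wait I2 write@10 · RAW R2: wait I4 write@15
  I6 | 16 | 17 | 18 | 19   WAW R2: wait I4 write@15

cycle = 19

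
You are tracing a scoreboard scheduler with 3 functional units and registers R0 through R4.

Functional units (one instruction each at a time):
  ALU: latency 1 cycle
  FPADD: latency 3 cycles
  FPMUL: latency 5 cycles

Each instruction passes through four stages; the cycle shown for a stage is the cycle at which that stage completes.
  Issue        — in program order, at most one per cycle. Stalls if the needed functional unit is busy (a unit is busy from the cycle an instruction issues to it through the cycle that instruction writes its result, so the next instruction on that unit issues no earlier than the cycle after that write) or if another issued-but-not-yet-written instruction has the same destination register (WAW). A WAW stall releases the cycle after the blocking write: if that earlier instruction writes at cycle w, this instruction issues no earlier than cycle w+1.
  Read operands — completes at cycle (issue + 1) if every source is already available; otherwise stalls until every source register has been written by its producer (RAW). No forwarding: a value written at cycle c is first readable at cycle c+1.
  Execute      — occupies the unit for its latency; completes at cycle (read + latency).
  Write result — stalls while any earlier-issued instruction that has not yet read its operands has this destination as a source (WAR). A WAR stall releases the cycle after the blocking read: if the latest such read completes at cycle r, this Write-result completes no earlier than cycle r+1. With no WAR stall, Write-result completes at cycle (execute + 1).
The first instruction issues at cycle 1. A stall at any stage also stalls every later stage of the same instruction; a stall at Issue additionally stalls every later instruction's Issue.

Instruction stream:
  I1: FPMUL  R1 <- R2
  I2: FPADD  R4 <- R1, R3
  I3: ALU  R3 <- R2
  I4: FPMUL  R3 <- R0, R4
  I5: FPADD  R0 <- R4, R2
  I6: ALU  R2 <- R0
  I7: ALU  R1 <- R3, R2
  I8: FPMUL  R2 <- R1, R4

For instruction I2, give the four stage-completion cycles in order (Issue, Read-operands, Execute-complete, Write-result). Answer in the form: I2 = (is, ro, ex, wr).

I2 = (2, 9, 12, 13)

I1  is:1  ro:2  ex:7  wr:8
I2  is:2  ro:9  ex:12  wr:13  — RAW R1: wait I1 write@8
I3  is:3  ro:4  ex:5  wr:10  — WAR R3: wait I2 read@9
I4  is:11  ro:14  ex:19  wr:20  — WAW R3: wait I3 write@10, RAW R4: wait I2 write@13
I5  is:14  ro:15  ex:18  wr:19  — struct: FPADD busy until I2 writes@13
I6  is:15  ro:20  ex:21  wr:22  — RAW R0: wait I5 write@19
I7  is:23  ro:24  ex:25  wr:26  — struct: ALU busy until I6 writes@22
I8  is:24  ro:27  ex:32  wr:33  — RAW R1: wait I7 write@26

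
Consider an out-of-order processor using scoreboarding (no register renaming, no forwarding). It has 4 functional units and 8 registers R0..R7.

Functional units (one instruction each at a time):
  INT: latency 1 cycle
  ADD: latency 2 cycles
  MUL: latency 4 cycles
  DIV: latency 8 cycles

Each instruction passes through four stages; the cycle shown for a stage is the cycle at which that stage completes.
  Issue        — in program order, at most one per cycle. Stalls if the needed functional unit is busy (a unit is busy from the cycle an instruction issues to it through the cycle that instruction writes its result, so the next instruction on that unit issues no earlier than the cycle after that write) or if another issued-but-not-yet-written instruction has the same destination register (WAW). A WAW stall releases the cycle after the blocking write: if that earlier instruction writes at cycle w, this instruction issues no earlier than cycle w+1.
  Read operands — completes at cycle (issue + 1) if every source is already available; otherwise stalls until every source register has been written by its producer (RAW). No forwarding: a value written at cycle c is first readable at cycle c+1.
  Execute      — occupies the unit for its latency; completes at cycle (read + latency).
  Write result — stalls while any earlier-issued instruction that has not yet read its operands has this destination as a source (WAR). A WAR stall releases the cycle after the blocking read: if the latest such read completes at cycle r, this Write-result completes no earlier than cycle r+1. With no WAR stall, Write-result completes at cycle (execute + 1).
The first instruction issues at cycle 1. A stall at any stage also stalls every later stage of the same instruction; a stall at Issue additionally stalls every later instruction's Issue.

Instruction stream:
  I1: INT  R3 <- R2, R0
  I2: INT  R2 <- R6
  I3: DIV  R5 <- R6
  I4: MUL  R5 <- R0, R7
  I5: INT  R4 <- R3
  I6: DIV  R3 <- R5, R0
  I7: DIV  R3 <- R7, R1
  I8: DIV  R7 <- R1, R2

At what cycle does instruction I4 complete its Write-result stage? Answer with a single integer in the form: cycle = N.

I1: IS=1 RO=2 EX=3 WR=4
I2: IS=5 RO=6 EX=7 WR=8  [struct: INT busy until I1 writes@4]
I3: IS=6 RO=7 EX=15 WR=16
I4: IS=17 RO=18 EX=22 WR=23  [WAW R5: wait I3 write@16]
I5: IS=18 RO=19 EX=20 WR=21
I6: IS=19 RO=24 EX=32 WR=33  [RAW R5: wait I4 write@23]
I7: IS=34 RO=35 EX=43 WR=44  [struct: DIV busy until I6 writes@33]
I8: IS=45 RO=46 EX=54 WR=55  [struct: DIV busy until I7 writes@44]

cycle = 23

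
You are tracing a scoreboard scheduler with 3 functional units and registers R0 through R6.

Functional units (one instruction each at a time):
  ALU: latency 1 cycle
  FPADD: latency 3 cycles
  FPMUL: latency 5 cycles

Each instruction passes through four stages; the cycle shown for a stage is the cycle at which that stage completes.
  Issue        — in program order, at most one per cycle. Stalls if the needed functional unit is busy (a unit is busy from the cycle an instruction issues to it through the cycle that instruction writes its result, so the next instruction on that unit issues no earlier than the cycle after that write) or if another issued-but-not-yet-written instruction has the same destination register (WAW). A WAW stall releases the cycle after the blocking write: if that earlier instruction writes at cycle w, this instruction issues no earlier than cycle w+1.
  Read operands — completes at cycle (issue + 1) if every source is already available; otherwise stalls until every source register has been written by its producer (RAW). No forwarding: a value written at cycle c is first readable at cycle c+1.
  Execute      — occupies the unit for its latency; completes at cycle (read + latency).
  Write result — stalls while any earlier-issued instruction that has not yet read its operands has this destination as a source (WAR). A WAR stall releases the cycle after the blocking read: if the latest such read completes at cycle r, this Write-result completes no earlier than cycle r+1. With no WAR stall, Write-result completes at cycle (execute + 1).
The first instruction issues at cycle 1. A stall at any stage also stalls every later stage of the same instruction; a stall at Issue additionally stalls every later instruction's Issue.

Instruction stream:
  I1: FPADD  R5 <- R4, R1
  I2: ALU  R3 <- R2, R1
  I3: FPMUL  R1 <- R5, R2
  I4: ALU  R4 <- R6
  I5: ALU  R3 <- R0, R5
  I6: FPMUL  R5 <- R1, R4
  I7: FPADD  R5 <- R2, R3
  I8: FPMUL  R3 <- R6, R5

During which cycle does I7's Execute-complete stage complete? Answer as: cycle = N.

I1: IS=1 RO=2 EX=5 WR=6
I2: IS=2 RO=3 EX=4 WR=5
I3: IS=3 RO=7 EX=12 WR=13  [RAW R5: wait I1 write@6]
I4: IS=6 RO=7 EX=8 WR=9  [struct: ALU busy until I2 writes@5]
I5: IS=10 RO=11 EX=12 WR=13  [struct: ALU busy until I4 writes@9]
I6: IS=14 RO=15 EX=20 WR=21  [struct: FPMUL busy until I3 writes@13]
I7: IS=22 RO=23 EX=26 WR=27  [WAW R5: wait I6 write@21]
I8: IS=23 RO=28 EX=33 WR=34  [RAW R5: wait I7 write@27]

cycle = 26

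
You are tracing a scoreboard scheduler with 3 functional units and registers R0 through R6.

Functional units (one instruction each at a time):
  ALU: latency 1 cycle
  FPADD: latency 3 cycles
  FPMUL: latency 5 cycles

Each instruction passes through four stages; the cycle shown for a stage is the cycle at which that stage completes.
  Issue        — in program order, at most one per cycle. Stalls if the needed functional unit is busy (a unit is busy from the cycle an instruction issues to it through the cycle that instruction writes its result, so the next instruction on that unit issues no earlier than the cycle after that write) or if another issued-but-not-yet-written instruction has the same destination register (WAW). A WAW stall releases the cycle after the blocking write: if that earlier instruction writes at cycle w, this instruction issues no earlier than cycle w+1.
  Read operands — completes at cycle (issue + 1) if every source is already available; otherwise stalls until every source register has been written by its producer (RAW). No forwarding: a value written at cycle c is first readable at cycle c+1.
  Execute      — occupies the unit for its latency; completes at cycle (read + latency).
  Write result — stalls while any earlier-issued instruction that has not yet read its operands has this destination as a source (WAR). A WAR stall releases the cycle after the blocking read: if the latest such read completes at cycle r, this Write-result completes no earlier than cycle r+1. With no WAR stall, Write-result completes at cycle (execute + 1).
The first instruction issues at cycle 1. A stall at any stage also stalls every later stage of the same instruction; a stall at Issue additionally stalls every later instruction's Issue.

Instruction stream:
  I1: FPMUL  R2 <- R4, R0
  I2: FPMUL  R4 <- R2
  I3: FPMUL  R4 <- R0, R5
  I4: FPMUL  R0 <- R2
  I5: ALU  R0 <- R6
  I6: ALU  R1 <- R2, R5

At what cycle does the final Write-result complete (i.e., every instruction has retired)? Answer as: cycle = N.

cycle = 40

cycle 1: I1 dispatched to FPMUL
cycle 2: I1 operands ready
cycle 7: I1 complete
cycle 8: R2←I1
cycle 9: I2 dispatched to FPMUL
cycle 10: I2 operands ready
cycle 15: I2 complete
cycle 16: R4←I2
cycle 17: I3 dispatched to FPMUL
cycle 18: I3 operands ready
cycle 23: I3 complete
cycle 24: R4←I3
cycle 25: I4 dispatched to FPMUL
cycle 26: I4 operands ready
cycle 31: I4 complete
cycle 32: R0←I4
cycle 33: I5 dispatched to ALU
cycle 34: I5 operands ready
cycle 35: I5 complete
cycle 36: R0←I5
cycle 37: I6 dispatched to ALU
cycle 38: I6 operands ready
cycle 39: I6 complete
cycle 40: R1←I6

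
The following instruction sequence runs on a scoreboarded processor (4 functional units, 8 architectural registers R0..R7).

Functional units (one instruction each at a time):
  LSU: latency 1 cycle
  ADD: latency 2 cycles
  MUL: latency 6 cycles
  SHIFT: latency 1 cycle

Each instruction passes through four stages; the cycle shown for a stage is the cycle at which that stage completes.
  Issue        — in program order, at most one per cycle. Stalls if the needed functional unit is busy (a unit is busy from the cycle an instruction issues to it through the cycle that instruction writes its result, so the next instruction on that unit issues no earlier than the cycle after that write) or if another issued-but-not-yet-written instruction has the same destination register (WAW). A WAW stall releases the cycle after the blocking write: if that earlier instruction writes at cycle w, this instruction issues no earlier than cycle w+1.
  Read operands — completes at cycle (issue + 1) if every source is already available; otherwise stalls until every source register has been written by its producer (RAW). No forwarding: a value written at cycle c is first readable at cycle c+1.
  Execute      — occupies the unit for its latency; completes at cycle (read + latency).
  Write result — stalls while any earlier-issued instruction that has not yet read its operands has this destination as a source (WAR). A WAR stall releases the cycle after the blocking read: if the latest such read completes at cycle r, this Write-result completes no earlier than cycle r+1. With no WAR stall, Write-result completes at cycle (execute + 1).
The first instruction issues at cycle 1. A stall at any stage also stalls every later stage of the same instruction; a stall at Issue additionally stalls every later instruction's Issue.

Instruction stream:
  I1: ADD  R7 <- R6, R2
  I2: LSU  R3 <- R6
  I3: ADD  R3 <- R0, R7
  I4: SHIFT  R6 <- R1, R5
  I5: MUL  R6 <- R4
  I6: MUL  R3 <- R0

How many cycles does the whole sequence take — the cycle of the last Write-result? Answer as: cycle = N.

I1: IS=1 RO=2 EX=4 WR=5
I2: IS=2 RO=3 EX=4 WR=5
I3: IS=6 RO=7 EX=9 WR=10  [WAW R3: wait I2 write@5]
I4: IS=7 RO=8 EX=9 WR=10
I5: IS=11 RO=12 EX=18 WR=19  [WAW R6: wait I4 write@10]
I6: IS=20 RO=21 EX=27 WR=28  [struct: MUL busy until I5 writes@19]

cycle = 28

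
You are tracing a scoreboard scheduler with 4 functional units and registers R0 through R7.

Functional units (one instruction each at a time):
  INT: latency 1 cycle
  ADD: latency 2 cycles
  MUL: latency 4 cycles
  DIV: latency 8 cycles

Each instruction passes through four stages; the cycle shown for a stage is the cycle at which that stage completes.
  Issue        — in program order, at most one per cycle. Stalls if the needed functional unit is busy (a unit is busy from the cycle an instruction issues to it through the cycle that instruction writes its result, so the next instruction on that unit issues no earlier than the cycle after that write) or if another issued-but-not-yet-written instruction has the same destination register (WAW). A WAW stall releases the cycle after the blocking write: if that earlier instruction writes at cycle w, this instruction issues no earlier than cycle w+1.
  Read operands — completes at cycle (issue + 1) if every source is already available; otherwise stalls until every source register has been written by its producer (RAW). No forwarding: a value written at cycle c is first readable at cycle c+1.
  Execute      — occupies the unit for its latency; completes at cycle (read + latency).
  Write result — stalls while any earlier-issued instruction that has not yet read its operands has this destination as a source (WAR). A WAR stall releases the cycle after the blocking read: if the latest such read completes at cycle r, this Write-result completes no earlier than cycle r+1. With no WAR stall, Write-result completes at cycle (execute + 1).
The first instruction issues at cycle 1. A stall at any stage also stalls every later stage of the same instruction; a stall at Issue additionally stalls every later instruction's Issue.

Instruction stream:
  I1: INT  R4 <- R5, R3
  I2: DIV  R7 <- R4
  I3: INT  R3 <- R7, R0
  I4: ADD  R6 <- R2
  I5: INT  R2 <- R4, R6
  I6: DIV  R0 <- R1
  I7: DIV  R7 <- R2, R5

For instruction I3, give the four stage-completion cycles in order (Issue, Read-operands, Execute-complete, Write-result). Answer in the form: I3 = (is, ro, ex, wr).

I3 = (5, 15, 16, 17)

c1: I1 issues→INT
c2: I1 reads | I2 issues→DIV
c3: I1 exec-done
c4: I1 writes R4
c5: I2 reads | I3 issues→INT
c6: I4 issues→ADD
c7: I4 reads
c9: I4 exec-done
c10: I4 writes R6
c13: I2 exec-done
c14: I2 writes R7
c15: I3 reads
c16: I3 exec-done
c17: I3 writes R3
c18: I5 issues→INT
c19: I5 reads | I6 issues→DIV
c20: I5 exec-done | I6 reads
c21: I5 writes R2
c28: I6 exec-done
c29: I6 writes R0
c30: I7 issues→DIV
c31: I7 reads
c39: I7 exec-done
c40: I7 writes R7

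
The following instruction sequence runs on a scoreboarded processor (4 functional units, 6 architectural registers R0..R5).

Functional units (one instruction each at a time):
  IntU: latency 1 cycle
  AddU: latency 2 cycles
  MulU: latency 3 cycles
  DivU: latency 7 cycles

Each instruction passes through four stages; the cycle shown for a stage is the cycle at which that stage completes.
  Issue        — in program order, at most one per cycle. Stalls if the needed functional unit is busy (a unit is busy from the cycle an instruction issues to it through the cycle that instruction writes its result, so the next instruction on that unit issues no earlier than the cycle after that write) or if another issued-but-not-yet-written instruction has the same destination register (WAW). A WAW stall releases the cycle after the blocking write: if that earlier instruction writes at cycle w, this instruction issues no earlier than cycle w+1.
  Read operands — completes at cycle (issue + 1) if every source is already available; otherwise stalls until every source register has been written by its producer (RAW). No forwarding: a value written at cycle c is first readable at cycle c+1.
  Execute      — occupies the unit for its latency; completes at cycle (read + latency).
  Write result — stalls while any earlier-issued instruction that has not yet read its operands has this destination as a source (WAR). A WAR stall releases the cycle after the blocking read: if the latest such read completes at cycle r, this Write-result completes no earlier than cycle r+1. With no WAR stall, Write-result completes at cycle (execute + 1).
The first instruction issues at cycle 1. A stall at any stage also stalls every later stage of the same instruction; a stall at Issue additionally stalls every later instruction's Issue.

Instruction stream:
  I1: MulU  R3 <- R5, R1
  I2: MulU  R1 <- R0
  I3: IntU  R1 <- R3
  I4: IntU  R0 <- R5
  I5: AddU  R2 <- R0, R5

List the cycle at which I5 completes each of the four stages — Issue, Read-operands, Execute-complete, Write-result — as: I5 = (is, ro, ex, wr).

I1: IS=1 RO=2 EX=5 WR=6
I2: IS=7 RO=8 EX=11 WR=12  [struct: MulU busy until I1 writes@6]
I3: IS=13 RO=14 EX=15 WR=16  [WAW R1: wait I2 write@12]
I4: IS=17 RO=18 EX=19 WR=20  [struct: IntU busy until I3 writes@16]
I5: IS=18 RO=21 EX=23 WR=24  [RAW R0: wait I4 write@20]

I5 = (18, 21, 23, 24)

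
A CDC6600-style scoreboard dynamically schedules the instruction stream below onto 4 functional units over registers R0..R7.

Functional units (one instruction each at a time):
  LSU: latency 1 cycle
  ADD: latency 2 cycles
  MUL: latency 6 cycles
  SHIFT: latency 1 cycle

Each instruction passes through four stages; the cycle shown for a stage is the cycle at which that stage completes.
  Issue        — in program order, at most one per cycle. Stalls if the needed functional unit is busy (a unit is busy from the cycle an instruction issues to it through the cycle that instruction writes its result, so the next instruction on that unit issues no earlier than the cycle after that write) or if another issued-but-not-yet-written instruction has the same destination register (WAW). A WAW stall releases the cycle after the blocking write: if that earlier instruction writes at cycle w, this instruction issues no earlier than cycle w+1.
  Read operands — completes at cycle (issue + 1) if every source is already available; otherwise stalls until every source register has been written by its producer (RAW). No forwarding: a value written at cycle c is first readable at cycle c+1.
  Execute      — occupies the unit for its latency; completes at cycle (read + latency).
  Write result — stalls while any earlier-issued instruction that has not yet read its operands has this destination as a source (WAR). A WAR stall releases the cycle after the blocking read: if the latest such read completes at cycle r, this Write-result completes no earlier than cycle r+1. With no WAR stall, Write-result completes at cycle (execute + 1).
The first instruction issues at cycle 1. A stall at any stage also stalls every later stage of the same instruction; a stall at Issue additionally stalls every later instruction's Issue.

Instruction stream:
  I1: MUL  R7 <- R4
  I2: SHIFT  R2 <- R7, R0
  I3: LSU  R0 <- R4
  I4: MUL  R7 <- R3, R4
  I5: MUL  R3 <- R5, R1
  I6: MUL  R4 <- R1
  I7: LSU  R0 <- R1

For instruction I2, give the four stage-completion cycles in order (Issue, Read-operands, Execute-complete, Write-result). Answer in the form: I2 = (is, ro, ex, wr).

c1: I1→MUL
c2: I1 RO | I2→SHIFT
c3: I3→LSU
c4: I3 RO
c5: I3 EX
c8: I1 EX
c9: I1 WR R7
c10: I2 RO | I4→MUL
c11: I2 EX | I3 WR R0 | I4 RO
c12: I2 WR R2
c17: I4 EX
c18: I4 WR R7
c19: I5→MUL
c20: I5 RO
c26: I5 EX
c27: I5 WR R3
c28: I6→MUL
c29: I6 RO | I7→LSU
c30: I7 RO
c31: I7 EX
c32: I7 WR R0
c35: I6 EX
c36: I6 WR R4

I2 = (2, 10, 11, 12)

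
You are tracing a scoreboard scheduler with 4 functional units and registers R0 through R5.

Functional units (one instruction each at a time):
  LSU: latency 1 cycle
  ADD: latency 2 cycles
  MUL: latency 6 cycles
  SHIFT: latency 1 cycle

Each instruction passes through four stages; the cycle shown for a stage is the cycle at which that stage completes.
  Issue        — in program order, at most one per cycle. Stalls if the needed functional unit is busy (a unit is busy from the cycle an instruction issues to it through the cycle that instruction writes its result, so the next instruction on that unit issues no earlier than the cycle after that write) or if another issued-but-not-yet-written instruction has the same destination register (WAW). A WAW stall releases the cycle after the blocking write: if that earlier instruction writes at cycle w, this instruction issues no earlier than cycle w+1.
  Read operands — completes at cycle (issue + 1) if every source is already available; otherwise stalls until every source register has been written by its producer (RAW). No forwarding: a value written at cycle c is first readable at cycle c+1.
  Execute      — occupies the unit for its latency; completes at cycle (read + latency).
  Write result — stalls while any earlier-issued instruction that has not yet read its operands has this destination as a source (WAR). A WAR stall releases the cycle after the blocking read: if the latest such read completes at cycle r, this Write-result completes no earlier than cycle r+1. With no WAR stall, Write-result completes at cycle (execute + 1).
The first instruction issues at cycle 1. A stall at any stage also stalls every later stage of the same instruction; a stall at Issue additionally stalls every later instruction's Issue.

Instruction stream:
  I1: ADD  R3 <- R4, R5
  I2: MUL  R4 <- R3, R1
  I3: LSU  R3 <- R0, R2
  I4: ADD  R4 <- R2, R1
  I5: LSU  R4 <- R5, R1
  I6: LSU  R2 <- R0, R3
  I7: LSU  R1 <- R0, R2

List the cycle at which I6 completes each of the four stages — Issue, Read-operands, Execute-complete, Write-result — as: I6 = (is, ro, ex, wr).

1) issue 1, read 2, done 4, write 5
2) issue 2, read 6, done 12, write 13  <RAW R3: wait I1 write@5>
3) issue 6, read 7, done 8, write 9  <WAW R3: wait I1 write@5>
4) issue 14, read 15, done 17, write 18  <WAW R4: wait I2 write@13>
5) issue 19, read 20, done 21, write 22  <WAW R4: wait I4 write@18>
6) issue 23, read 24, done 25, write 26  <struct: LSU busy until I5 writes@22>
7) issue 27, read 28, done 29, write 30  <struct: LSU busy until I6 writes@26>

I6 = (23, 24, 25, 26)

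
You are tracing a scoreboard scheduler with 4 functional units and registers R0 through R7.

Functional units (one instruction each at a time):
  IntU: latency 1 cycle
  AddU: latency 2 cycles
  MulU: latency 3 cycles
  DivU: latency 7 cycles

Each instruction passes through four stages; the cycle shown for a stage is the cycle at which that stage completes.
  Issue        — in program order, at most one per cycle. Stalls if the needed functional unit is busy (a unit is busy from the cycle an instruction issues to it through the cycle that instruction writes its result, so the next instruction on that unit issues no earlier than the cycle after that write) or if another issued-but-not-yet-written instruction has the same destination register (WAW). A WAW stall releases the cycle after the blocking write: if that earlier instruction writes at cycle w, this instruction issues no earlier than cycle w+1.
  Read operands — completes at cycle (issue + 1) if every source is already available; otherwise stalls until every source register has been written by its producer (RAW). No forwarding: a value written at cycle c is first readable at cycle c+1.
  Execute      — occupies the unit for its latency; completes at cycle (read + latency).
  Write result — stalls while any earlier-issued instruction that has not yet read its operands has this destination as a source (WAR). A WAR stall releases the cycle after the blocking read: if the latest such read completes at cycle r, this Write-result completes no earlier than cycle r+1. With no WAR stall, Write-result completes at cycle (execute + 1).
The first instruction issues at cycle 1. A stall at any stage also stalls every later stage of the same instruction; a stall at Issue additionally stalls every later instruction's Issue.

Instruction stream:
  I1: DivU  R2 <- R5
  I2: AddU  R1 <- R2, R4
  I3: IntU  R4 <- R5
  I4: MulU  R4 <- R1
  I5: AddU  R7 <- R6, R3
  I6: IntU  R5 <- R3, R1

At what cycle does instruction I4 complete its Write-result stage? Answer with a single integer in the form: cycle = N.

cycle = 19

c1: issue I1 (DivU)
c2: I1 read-ops, issue I2 (AddU)
c3: issue I3 (IntU)
c4: I3 read-ops
c5: I3 finished on IntU
c9: I1 finished on DivU
c10: I1→R2
c11: I2 read-ops
c12: I3→R4
c13: I2 finished on AddU, issue I4 (MulU)
c14: I2→R1
c15: I4 read-ops, issue I5 (AddU)
c16: I5 read-ops, issue I6 (IntU)
c17: I6 read-ops
c18: I4 finished on MulU, I5 finished on AddU, I6 finished on IntU
c19: I4→R4, I5→R7, I6→R5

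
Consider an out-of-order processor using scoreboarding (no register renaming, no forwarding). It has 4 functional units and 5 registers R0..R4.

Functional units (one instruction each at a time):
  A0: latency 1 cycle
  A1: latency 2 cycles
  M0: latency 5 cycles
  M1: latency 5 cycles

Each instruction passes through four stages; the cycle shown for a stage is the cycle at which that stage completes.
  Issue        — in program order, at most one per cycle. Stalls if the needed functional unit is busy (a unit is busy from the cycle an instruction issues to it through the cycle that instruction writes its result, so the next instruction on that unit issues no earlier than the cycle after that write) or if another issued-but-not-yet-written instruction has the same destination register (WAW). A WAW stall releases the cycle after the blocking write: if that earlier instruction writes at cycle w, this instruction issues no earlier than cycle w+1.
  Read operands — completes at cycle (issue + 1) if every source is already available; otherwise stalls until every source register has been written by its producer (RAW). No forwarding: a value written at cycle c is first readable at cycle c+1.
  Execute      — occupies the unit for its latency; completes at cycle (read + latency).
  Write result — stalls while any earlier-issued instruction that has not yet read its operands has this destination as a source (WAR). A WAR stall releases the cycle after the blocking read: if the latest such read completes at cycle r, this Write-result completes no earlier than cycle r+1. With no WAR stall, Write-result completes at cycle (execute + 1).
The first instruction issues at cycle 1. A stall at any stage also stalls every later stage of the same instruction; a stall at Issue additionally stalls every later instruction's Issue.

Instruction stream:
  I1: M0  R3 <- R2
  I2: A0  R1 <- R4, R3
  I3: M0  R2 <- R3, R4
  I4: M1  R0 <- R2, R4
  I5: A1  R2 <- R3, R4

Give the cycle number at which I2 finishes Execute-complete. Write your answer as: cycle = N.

cycle = 10

cycle 1: I1 dispatched to M0
cycle 2: I1 operands ready · I2 dispatched to A0
cycle 7: I1 complete
cycle 8: R3←I1
cycle 9: I2 operands ready · I3 dispatched to M0
cycle 10: I2 complete · I3 operands ready · I4 dispatched to M1
cycle 11: R1←I2
cycle 15: I3 complete
cycle 16: R2←I3
cycle 17: I4 operands ready · I5 dispatched to A1
cycle 18: I5 operands ready
cycle 20: I5 complete
cycle 21: R2←I5
cycle 22: I4 complete
cycle 23: R0←I4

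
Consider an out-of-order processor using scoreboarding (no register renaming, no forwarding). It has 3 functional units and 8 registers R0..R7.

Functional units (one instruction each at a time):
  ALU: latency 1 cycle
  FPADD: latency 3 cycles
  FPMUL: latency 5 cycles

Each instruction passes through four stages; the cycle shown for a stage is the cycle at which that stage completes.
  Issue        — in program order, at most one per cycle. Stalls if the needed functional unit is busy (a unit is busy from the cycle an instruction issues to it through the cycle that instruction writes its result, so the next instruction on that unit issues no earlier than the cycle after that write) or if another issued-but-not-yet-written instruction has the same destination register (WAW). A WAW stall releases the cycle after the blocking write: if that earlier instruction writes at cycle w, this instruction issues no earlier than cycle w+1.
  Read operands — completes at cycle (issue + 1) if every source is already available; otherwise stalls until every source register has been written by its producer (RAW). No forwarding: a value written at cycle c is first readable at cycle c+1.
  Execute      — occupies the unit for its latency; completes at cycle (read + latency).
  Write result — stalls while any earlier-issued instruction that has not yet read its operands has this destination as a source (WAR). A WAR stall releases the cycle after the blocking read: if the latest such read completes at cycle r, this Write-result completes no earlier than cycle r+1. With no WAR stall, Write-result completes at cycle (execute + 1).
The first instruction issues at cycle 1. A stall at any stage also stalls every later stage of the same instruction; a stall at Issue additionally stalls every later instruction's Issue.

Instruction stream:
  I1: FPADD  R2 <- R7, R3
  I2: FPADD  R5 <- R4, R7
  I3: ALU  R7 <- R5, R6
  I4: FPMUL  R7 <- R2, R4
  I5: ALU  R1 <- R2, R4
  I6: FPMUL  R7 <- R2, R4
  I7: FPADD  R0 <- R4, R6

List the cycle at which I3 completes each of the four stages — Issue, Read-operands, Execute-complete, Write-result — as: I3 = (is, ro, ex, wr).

I1  is:1  ro:2  ex:5  wr:6
I2  is:7  ro:8  ex:11  wr:12  — struct: FPADD busy until I1 writes@6
I3  is:8  ro:13  ex:14  wr:15  — RAW R5: wait I2 write@12
I4  is:16  ro:17  ex:22  wr:23  — WAW R7: wait I3 write@15
I5  is:17  ro:18  ex:19  wr:20
I6  is:24  ro:25  ex:30  wr:31  — struct: FPMUL busy until I4 writes@23
I7  is:25  ro:26  ex:29  wr:30

I3 = (8, 13, 14, 15)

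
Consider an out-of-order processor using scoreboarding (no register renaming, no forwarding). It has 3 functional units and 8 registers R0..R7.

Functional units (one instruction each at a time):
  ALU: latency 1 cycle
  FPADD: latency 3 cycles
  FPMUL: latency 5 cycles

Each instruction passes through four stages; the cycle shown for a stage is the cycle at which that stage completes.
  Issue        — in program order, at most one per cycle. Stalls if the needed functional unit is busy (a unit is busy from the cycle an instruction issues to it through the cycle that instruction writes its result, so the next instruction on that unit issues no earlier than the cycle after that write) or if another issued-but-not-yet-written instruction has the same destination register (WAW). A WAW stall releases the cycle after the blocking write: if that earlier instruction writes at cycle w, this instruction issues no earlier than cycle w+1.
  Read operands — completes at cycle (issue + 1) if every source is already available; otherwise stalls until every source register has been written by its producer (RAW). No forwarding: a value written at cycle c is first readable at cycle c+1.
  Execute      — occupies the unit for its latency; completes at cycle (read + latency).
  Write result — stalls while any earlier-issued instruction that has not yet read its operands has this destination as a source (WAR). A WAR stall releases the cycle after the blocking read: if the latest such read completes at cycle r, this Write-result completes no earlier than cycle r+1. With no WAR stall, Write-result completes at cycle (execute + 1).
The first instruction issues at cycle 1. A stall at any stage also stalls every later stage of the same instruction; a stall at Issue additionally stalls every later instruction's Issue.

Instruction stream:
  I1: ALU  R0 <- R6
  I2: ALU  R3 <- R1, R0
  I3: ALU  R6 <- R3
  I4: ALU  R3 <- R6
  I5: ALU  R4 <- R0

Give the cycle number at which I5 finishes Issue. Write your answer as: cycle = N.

t=1  I1→ALU
t=2  I1 RO
t=3  I1 EX
t=4  I1 WR R0
t=5  I2→ALU
t=6  I2 RO
t=7  I2 EX
t=8  I2 WR R3
t=9  I3→ALU
t=10  I3 RO
t=11  I3 EX
t=12  I3 WR R6
t=13  I4→ALU
t=14  I4 RO
t=15  I4 EX
t=16  I4 WR R3
t=17  I5→ALU
t=18  I5 RO
t=19  I5 EX
t=20  I5 WR R4

cycle = 17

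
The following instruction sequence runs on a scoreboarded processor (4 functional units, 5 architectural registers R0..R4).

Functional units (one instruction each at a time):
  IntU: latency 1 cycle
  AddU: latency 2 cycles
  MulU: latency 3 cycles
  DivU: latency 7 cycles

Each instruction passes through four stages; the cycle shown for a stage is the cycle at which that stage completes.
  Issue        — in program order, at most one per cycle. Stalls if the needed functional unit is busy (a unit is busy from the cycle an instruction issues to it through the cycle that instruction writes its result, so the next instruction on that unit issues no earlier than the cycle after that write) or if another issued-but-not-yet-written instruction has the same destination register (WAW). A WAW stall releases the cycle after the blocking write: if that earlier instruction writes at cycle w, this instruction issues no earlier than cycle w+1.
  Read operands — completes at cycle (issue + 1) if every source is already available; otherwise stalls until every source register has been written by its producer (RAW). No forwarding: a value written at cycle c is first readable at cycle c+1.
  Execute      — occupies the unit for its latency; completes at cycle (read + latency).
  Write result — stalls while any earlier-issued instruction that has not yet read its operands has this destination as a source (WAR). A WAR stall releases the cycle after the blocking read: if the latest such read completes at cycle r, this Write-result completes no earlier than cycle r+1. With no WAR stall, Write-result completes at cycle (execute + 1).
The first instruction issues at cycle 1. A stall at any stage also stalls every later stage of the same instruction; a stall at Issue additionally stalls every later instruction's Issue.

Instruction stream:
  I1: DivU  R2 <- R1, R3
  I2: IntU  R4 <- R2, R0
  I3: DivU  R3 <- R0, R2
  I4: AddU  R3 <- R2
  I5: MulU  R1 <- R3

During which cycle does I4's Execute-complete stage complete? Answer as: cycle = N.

cycle = 24

[I1] 1/2/9/10
[I2] 2/11/12/13  (RAW R2: wait I1 write@10)
[I3] 11/12/19/20  (struct: DivU busy until I1 writes@10)
[I4] 21/22/24/25  (WAW R3: wait I3 write@20)
[I5] 22/26/29/30  (RAW R3: wait I4 write@25)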